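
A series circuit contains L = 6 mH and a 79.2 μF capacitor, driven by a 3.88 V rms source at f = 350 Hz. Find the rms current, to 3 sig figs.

ω = 2πf = 2199 rad/s
X_L = ωL = 13.2 Ω
X_C = 1/(ωC) = 5.74 Ω
Net reactance X = X_L − X_C = 7.45 Ω
Z = j7.45 Ω
|Z| = √(0² + 7.45²) = 7.45 Ω
I = V/|Z| = 3.88/7.45 = 521 mA

521 mA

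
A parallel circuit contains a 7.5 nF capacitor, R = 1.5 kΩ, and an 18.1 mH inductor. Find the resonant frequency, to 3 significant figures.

13.7 kHz

ω₀ = 1/√(LC) = 1/√(0.0181 × 7.5e-09) = 85830 rad/s
f₀ = ω₀/(2π) = 13.7 kHz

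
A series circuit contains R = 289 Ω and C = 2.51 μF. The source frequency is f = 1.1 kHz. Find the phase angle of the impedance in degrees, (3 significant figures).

ω = 2πf = 6912 rad/s
X_C = 1/(ωC) = 57.6 Ω
Z = 289 − j57.6 Ω
|Z| = √(289² + 57.6²) = 295 Ω
∠Z = arctan(-57.6/289) = -11.3°

-11.3°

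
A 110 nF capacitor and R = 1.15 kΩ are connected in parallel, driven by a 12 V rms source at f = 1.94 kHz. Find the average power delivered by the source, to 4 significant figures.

ω = 2πf = 12190 rad/s
X_C = 1/(ωC) = 745.8 Ω
Parallel: admittances add. Y = 1/R + jωC
Y = (0.0008696 + j0.001341) S
|Y| = 0.001598 S → |Z| = 1/|Y| = 625.7 Ω, ∠Z = −∠Y = -57.04°
I = V/|Z| = 19.18 mA
P = VI cos φ = 12 × 0.01918 × cos(-57.04°) = 125.2 mW

125.2 mW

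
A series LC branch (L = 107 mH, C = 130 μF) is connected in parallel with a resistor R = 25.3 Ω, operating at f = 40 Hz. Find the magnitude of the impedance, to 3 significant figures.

3.68 Ω

ω = 2πf = 251.3 rad/s
X_L = ωL = 26.9 Ω
X_C = 1/(ωC) = 30.6 Ω
Branch 1: Z₁ = R = 25.3 Ω
Branch 2 (series LC): Z₂ = j(X_L − X_C) = −j3.71 Ω
Parallel: Z = Z₁Z₂/(Z₁+Z₂), |Z| = 3.68 Ω, ∠Z = -81.6°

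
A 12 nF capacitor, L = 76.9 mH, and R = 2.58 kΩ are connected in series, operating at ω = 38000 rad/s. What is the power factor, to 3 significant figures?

0.962

X_L = ωL = 2920 Ω
X_C = 1/(ωC) = 2190 Ω
Net reactance X = X_L − X_C = 729 Ω
Z = 2580 + j729 Ω
|Z| = √(2580² + 729²) = 2680 Ω
∠Z = arctan(729/2580) = 15.8°
cos φ = cos(15.8°) = 0.962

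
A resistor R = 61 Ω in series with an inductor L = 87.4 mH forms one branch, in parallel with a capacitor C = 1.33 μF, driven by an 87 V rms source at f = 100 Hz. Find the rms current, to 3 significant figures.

ω = 2πf = 628.3 rad/s
X_L = ωL = 54.9 Ω
X_C = 1/(ωC) = 1200 Ω
Branch 1 (R+jX_L): Z₁ = 61.0 + j54.9 Ω, |Z₁| = 82.1 Ω
Branch 2 (−jX_C): Z₂ = −j1200 Ω
Parallel: Z = Z₁Z₂/(Z₁+Z₂), |Z| = 85.9 Ω, ∠Z = 38.9°
I = V/|Z| = 87/85.9 = 1.01 A

1.01 A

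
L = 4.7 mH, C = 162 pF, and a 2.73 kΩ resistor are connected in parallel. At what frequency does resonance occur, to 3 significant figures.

ω₀ = 1/√(LC) = 1/√(0.0047 × 1.62e-10) = 1.146e+06 rad/s
f₀ = ω₀/(2π) = 182 kHz

182 kHz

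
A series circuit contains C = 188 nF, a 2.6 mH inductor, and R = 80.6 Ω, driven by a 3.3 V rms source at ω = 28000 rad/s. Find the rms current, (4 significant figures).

X_L = ωL = 72.80 Ω
X_C = 1/(ωC) = 190.0 Ω
Net reactance X = X_L − X_C = -117.2 Ω
Z = 80.60 − j117.2 Ω
|Z| = √(80.60² + 117.2²) = 142.2 Ω
I = V/|Z| = 3.3/142.2 = 23.20 mA

23.20 mA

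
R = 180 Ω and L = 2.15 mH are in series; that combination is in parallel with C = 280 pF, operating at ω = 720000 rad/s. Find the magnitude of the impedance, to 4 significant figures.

2262 Ω

X_L = ωL = 1548 Ω
X_C = 1/(ωC) = 4960 Ω
Branch 1 (R+jX_L): Z₁ = 180.0 + j1548 Ω, |Z₁| = 1558 Ω
Branch 2 (−jX_C): Z₂ = −j4960 Ω
Parallel: Z = Z₁Z₂/(Z₁+Z₂), |Z| = 2262 Ω, ∠Z = 80.35°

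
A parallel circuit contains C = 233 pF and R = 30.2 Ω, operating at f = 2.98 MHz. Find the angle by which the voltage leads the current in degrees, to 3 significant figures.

-7.51°

ω = 2πf = 1.872e+07 rad/s
X_C = 1/(ωC) = 229 Ω
Parallel: admittances add. Y = 1/R + jωC
Y = (0.0331 + j0.00436) S
|Y| = 0.0334 S → |Z| = 1/|Y| = 29.9 Ω, ∠Z = −∠Y = -7.51°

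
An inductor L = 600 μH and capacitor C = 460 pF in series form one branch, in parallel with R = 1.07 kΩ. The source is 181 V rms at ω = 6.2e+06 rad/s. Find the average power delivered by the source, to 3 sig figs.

X_L = ωL = 3720 Ω
X_C = 1/(ωC) = 351 Ω
Branch 1: Z₁ = R = 1070 Ω
Branch 2 (series LC): Z₂ = j(X_L − X_C) = j3370 Ω
Parallel: Z = Z₁Z₂/(Z₁+Z₂), |Z| = 1020 Ω, ∠Z = 17.6°
I = V/|Z| = 177 mA
P = VI cos φ = 181 × 0.177 × cos(17.6°) = 30.6 W

30.6 W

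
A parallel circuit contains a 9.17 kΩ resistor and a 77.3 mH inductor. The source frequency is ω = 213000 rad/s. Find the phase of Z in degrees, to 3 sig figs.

29.1°

X_L = ωL = 16500 Ω
Parallel: admittances add. Y = 1/R + 1/(jωL)
Y = (0.000109 − j6.07e-05) S
|Y| = 0.000125 S → |Z| = 1/|Y| = 8010 Ω, ∠Z = −∠Y = 29.1°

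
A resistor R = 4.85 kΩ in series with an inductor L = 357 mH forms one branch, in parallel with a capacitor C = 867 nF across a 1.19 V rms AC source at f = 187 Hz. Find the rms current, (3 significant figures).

ω = 2πf = 1175 rad/s
X_L = ωL = 419 Ω
X_C = 1/(ωC) = 982 Ω
Branch 1 (R+jX_L): Z₁ = 4850 + j419 Ω, |Z₁| = 4870 Ω
Branch 2 (−jX_C): Z₂ = −j982 Ω
Parallel: Z = Z₁Z₂/(Z₁+Z₂), |Z| = 979 Ω, ∠Z = -78.4°
I = V/|Z| = 1.19/979 = 1.22 mA

1.22 mA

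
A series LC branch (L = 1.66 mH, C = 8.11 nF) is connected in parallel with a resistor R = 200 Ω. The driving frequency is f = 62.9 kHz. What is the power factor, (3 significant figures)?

0.865

ω = 2πf = 395200 rad/s
X_L = ωL = 656 Ω
X_C = 1/(ωC) = 312 Ω
Branch 1: Z₁ = R = 200 Ω
Branch 2 (series LC): Z₂ = j(X_L − X_C) = j344 Ω
Parallel: Z = Z₁Z₂/(Z₁+Z₂), |Z| = 173 Ω, ∠Z = 30.2°
cos φ = cos(30.2°) = 0.865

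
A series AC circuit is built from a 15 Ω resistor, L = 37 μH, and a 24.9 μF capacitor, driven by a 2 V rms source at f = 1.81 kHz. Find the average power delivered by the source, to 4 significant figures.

255.7 mW

ω = 2πf = 11370 rad/s
X_L = ωL = 0.4208 Ω
X_C = 1/(ωC) = 3.531 Ω
Net reactance X = X_L − X_C = -3.111 Ω
Z = 15.00 − j3.111 Ω
|Z| = √(15.00² + 3.111²) = 15.32 Ω
∠Z = arctan(-3.111/15.00) = -11.72°
I = V/|Z| = 130.6 mA
P = VI cos φ = 2 × 0.1306 × cos(-11.72°) = 255.7 mW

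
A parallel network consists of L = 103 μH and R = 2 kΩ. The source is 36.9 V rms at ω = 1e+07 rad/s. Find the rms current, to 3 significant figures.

X_L = ωL = 1030 Ω
Parallel: admittances add. Y = 1/R + 1/(jωL)
Y = (0.000500 − j0.000971) S
|Y| = 0.00109 S → |Z| = 1/|Y| = 916 Ω, ∠Z = −∠Y = 62.8°
I = V/|Z| = 36.9/916 = 40.3 mA

40.3 mA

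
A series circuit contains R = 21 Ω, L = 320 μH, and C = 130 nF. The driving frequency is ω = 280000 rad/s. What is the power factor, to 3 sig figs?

0.320

X_L = ωL = 89.6 Ω
X_C = 1/(ωC) = 27.5 Ω
Net reactance X = X_L − X_C = 62.1 Ω
Z = 21.0 + j62.1 Ω
|Z| = √(21.0² + 62.1²) = 65.6 Ω
∠Z = arctan(62.1/21.0) = 71.3°
cos φ = cos(71.3°) = 0.320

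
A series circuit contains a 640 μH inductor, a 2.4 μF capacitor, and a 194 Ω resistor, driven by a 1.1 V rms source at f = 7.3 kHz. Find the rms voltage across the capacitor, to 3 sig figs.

ω = 2πf = 45870 rad/s
X_L = ωL = 29.4 Ω
X_C = 1/(ωC) = 9.08 Ω
Net reactance X = X_L − X_C = 20.3 Ω
Z = 194 + j20.3 Ω
|Z| = √(194² + 20.3²) = 195 Ω
I = V/|Z| = 5.64 mA
V_C = I·|Z_C| = 0.00564 × 9.08 = 0.0512 V

0.0512 V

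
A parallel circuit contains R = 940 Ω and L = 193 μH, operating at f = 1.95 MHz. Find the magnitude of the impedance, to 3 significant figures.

874 Ω

ω = 2πf = 1.225e+07 rad/s
X_L = ωL = 2360 Ω
Parallel: admittances add. Y = 1/R + 1/(jωL)
Y = (0.00106 − j0.000423) S
|Y| = 0.00114 S → |Z| = 1/|Y| = 874 Ω, ∠Z = −∠Y = 21.7°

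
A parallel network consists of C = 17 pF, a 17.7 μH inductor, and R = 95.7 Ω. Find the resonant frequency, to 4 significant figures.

9.175 MHz

ω₀ = 1/√(LC) = 1/√(1.77e-05 × 1.7e-11) = 5.765e+07 rad/s
f₀ = ω₀/(2π) = 9.175 MHz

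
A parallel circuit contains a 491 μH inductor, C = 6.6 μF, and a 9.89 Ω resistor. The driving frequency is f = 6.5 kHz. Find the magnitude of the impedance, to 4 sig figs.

4.135 Ω

ω = 2πf = 40840 rad/s
X_L = ωL = 20.05 Ω
X_C = 1/(ωC) = 3.710 Ω
Parallel: admittances add. Y = 1/R + 1/(jωL) + jωC
Y = (0.1011 + j0.2197) S
|Y| = 0.2418 S → |Z| = 1/|Y| = 4.135 Ω, ∠Z = −∠Y = -65.28°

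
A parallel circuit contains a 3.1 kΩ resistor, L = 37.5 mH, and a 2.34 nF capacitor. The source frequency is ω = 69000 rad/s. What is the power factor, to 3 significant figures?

0.820

X_L = ωL = 2590 Ω
X_C = 1/(ωC) = 6190 Ω
Parallel: admittances add. Y = 1/R + 1/(jωL) + jωC
Y = (0.000323 − j0.000225) S
|Y| = 0.000393 S → |Z| = 1/|Y| = 2540 Ω, ∠Z = −∠Y = 34.9°
cos φ = cos(34.9°) = 0.820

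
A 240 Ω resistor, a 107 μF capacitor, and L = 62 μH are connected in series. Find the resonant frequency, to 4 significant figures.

ω₀ = 1/√(LC) = 1/√(6.2e-05 × 0.000107) = 12280 rad/s
f₀ = ω₀/(2π) = 1.954 kHz

1.954 kHz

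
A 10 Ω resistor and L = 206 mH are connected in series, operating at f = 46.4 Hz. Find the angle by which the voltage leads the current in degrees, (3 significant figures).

80.5°

ω = 2πf = 291.5 rad/s
X_L = ωL = 60.1 Ω
Z = 10.0 + j60.1 Ω
|Z| = √(10.0² + 60.1²) = 60.9 Ω
∠Z = arctan(60.1/10.0) = 80.5°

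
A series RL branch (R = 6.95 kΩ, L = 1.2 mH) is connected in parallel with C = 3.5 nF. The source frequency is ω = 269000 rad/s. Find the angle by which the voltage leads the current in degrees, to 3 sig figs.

X_L = ωL = 323 Ω
X_C = 1/(ωC) = 1060 Ω
Branch 1 (R+jX_L): Z₁ = 6950 + j323 Ω, |Z₁| = 6960 Ω
Branch 2 (−jX_C): Z₂ = −j1060 Ω
Parallel: Z = Z₁Z₂/(Z₁+Z₂), |Z| = 1060 Ω, ∠Z = -81.3°

-81.3°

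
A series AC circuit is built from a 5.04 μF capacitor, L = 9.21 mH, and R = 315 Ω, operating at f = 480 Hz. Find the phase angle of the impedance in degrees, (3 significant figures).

-6.88°

ω = 2πf = 3016 rad/s
X_L = ωL = 27.8 Ω
X_C = 1/(ωC) = 65.8 Ω
Net reactance X = X_L − X_C = -38.0 Ω
Z = 315 − j38.0 Ω
|Z| = √(315² + 38.0²) = 317 Ω
∠Z = arctan(-38.0/315) = -6.88°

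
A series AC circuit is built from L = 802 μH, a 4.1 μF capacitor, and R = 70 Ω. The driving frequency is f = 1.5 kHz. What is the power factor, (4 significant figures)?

ω = 2πf = 9425 rad/s
X_L = ωL = 7.559 Ω
X_C = 1/(ωC) = 25.88 Ω
Net reactance X = X_L − X_C = -18.32 Ω
Z = 70.00 − j18.32 Ω
|Z| = √(70.00² + 18.32²) = 72.36 Ω
∠Z = arctan(-18.32/70.00) = -14.67°
cos φ = cos(-14.67°) = 0.9674

0.9674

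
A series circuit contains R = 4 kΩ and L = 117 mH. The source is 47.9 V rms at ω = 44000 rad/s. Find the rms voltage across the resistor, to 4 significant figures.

X_L = ωL = 5148 Ω
Z = 4000 + j5148 Ω
|Z| = √(4000² + 5148²) = 6519 Ω
I = V/|Z| = 7.347 mA
V_R = I·|Z_R| = 0.007347 × 4000 = 29.39 V

29.39 V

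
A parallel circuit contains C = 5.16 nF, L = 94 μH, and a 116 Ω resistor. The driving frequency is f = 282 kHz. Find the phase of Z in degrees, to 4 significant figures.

-20.01°

ω = 2πf = 1.772e+06 rad/s
X_L = ωL = 166.6 Ω
X_C = 1/(ωC) = 109.4 Ω
Parallel: admittances add. Y = 1/R + 1/(jωL) + jωC
Y = (0.008621 + j0.003139) S
|Y| = 0.009174 S → |Z| = 1/|Y| = 109.0 Ω, ∠Z = −∠Y = -20.01°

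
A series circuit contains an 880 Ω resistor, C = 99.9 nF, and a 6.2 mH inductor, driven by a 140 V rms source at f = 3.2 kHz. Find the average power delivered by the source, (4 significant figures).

18.88 W

ω = 2πf = 20110 rad/s
X_L = ωL = 124.7 Ω
X_C = 1/(ωC) = 497.9 Ω
Net reactance X = X_L − X_C = -373.2 Ω
Z = 880.0 − j373.2 Ω
|Z| = √(880.0² + 373.2²) = 955.9 Ω
∠Z = arctan(-373.2/880.0) = -22.98°
I = V/|Z| = 146.5 mA
P = VI cos φ = 140 × 0.1465 × cos(-22.98°) = 18.88 W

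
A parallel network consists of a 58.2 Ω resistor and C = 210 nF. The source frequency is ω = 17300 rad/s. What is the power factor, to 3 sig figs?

X_C = 1/(ωC) = 275 Ω
Parallel: admittances add. Y = 1/R + jωC
Y = (0.0172 + j0.00363) S
|Y| = 0.0176 S → |Z| = 1/|Y| = 56.9 Ω, ∠Z = −∠Y = -11.9°
cos φ = cos(-11.9°) = 0.978

0.978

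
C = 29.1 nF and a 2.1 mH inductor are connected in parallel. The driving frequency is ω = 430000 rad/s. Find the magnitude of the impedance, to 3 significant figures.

X_L = ωL = 903 Ω
X_C = 1/(ωC) = 79.9 Ω
Parallel: admittances add. Y = 1/(jωL) + jωC
Y = (0 + j0.0114) S
|Y| = 0.0114 S → |Z| = 1/|Y| = 87.7 Ω, ∠Z = −∠Y = -90.0°

87.7 Ω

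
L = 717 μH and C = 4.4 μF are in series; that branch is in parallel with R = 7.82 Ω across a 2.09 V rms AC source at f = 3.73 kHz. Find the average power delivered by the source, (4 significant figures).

558.6 mW

ω = 2πf = 23440 rad/s
X_L = ωL = 16.80 Ω
X_C = 1/(ωC) = 9.697 Ω
Branch 1: Z₁ = R = 7.820 Ω
Branch 2 (series LC): Z₂ = j(X_L − X_C) = j7.106 Ω
Parallel: Z = Z₁Z₂/(Z₁+Z₂), |Z| = 5.259 Ω, ∠Z = 47.74°
I = V/|Z| = 397.4 mA
P = VI cos φ = 2.09 × 0.3974 × cos(47.74°) = 558.6 mW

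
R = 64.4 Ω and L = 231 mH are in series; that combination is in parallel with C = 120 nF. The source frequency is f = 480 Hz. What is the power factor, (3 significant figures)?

ω = 2πf = 3016 rad/s
X_L = ωL = 697 Ω
X_C = 1/(ωC) = 2760 Ω
Branch 1 (R+jX_L): Z₁ = 64.4 + j697 Ω, |Z₁| = 700 Ω
Branch 2 (−jX_C): Z₂ = −j2760 Ω
Parallel: Z = Z₁Z₂/(Z₁+Z₂), |Z| = 935 Ω, ∠Z = 82.9°
cos φ = cos(82.9°) = 0.123

0.123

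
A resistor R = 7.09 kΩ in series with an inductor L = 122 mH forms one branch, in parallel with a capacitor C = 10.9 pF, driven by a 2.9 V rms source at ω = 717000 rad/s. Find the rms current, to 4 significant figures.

10.61 μA

X_L = ωL = 87470 Ω
X_C = 1/(ωC) = 128000 Ω
Branch 1 (R+jX_L): Z₁ = 7090 + j87470 Ω, |Z₁| = 87760 Ω
Branch 2 (−jX_C): Z₂ = −j128000 Ω
Parallel: Z = Z₁Z₂/(Z₁+Z₂), |Z| = 273200 Ω, ∠Z = 75.43°
I = V/|Z| = 2.9/273200 = 10.61 μA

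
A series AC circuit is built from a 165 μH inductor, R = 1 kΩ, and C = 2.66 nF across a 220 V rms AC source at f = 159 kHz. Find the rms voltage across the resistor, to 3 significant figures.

215 V

ω = 2πf = 999000 rad/s
X_L = ωL = 165 Ω
X_C = 1/(ωC) = 376 Ω
Net reactance X = X_L − X_C = -211 Ω
Z = 1000 − j211 Ω
|Z| = √(1000² + 211²) = 1020 Ω
I = V/|Z| = 215 mA
V_R = I·|Z_R| = 0.215 × 1000 = 215 V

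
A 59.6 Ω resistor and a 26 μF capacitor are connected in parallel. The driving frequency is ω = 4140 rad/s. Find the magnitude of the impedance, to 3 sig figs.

X_C = 1/(ωC) = 9.29 Ω
Parallel: admittances add. Y = 1/R + jωC
Y = (0.0168 + j0.108) S
|Y| = 0.109 S → |Z| = 1/|Y| = 9.18 Ω, ∠Z = −∠Y = -81.1°

9.18 Ω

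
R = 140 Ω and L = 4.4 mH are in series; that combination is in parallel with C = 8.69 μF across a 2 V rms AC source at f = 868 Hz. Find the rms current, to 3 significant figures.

93.4 mA

ω = 2πf = 5454 rad/s
X_L = ωL = 24.0 Ω
X_C = 1/(ωC) = 21.1 Ω
Branch 1 (R+jX_L): Z₁ = 140 + j24.0 Ω, |Z₁| = 142 Ω
Branch 2 (−jX_C): Z₂ = −j21.1 Ω
Parallel: Z = Z₁Z₂/(Z₁+Z₂), |Z| = 21.4 Ω, ∠Z = -81.5°
I = V/|Z| = 2/21.4 = 93.4 mA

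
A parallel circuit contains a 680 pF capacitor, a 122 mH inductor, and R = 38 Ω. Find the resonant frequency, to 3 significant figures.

17.5 kHz

ω₀ = 1/√(LC) = 1/√(0.122 × 6.8e-10) = 109800 rad/s
f₀ = ω₀/(2π) = 17.5 kHz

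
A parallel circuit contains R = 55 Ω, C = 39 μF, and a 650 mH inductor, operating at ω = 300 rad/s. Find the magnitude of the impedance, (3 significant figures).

51.7 Ω

X_L = ωL = 195 Ω
X_C = 1/(ωC) = 85.5 Ω
Parallel: admittances add. Y = 1/R + 1/(jωL) + jωC
Y = (0.0182 + j0.00657) S
|Y| = 0.0193 S → |Z| = 1/|Y| = 51.7 Ω, ∠Z = −∠Y = -19.9°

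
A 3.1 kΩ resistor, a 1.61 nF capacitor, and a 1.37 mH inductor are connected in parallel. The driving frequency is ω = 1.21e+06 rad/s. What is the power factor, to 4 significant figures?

0.2332

X_L = ωL = 1658 Ω
X_C = 1/(ωC) = 513.3 Ω
Parallel: admittances add. Y = 1/R + 1/(jωL) + jωC
Y = (0.0003226 + j0.001345) S
|Y| = 0.001383 S → |Z| = 1/|Y| = 723.1 Ω, ∠Z = −∠Y = -76.51°
cos φ = cos(-76.51°) = 0.2332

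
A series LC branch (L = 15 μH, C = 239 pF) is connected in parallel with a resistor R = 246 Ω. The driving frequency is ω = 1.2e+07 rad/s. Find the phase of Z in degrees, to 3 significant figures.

X_L = ωL = 180 Ω
X_C = 1/(ωC) = 349 Ω
Branch 1: Z₁ = R = 246 Ω
Branch 2 (series LC): Z₂ = j(X_L − X_C) = −j169 Ω
Parallel: Z = Z₁Z₂/(Z₁+Z₂), |Z| = 139 Ω, ∠Z = -55.6°

-55.6°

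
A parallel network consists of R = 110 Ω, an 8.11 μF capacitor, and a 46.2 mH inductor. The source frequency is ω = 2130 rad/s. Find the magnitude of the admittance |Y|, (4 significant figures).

X_L = ωL = 98.41 Ω
X_C = 1/(ωC) = 57.89 Ω
Parallel: admittances add. Y = 1/R + 1/(jωL) + jωC
Y = (0.009091 + j0.007112) S
|Y| = 0.01154 S → |Z| = 1/|Y| = 86.64 Ω, ∠Z = −∠Y = -38.04°

11.54 mS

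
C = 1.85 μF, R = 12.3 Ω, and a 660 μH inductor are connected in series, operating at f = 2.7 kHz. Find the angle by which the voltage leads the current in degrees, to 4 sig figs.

ω = 2πf = 16960 rad/s
X_L = ωL = 11.20 Ω
X_C = 1/(ωC) = 31.86 Ω
Net reactance X = X_L − X_C = -20.67 Ω
Z = 12.30 − j20.67 Ω
|Z| = √(12.30² + 20.67²) = 24.05 Ω
∠Z = arctan(-20.67/12.30) = -59.24°

-59.24°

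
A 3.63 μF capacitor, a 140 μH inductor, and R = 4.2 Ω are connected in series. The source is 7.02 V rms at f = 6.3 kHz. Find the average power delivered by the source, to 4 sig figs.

ω = 2πf = 39580 rad/s
X_L = ωL = 5.542 Ω
X_C = 1/(ωC) = 6.959 Ω
Net reactance X = X_L − X_C = -1.418 Ω
Z = 4.200 − j1.418 Ω
|Z| = √(4.200² + 1.418²) = 4.433 Ω
∠Z = arctan(-1.418/4.200) = -18.65°
I = V/|Z| = 1.584 A
P = VI cos φ = 7.02 × 1.584 × cos(-18.65°) = 10.53 W

10.53 W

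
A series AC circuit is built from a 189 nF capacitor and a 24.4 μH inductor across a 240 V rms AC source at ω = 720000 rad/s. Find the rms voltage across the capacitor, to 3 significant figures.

173 V

X_L = ωL = 17.6 Ω
X_C = 1/(ωC) = 7.35 Ω
Net reactance X = X_L − X_C = 10.2 Ω
Z = j10.2 Ω
|Z| = √(0² + 10.2²) = 10.2 Ω
I = V/|Z| = 23.5 A
V_C = I·|Z_C| = 23.5 × 7.35 = 173 V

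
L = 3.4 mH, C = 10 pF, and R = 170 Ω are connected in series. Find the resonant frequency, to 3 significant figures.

863 kHz

ω₀ = 1/√(LC) = 1/√(0.0034 × 1e-11) = 5.423e+06 rad/s
f₀ = ω₀/(2π) = 863 kHz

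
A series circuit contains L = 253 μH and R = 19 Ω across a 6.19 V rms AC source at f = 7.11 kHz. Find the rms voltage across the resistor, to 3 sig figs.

ω = 2πf = 44670 rad/s
X_L = ωL = 11.3 Ω
Z = 19.0 + j11.3 Ω
|Z| = √(19.0² + 11.3²) = 22.1 Ω
I = V/|Z| = 280 mA
V_R = I·|Z_R| = 0.280 × 19.0 = 5.32 V

5.32 V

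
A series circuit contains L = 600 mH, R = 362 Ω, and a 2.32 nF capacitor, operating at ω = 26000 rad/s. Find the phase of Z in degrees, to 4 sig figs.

-69.69°

X_L = ωL = 15600 Ω
X_C = 1/(ωC) = 16580 Ω
Net reactance X = X_L − X_C = -978.2 Ω
Z = 362.0 − j978.2 Ω
|Z| = √(362.0² + 978.2²) = 1043 Ω
∠Z = arctan(-978.2/362.0) = -69.69°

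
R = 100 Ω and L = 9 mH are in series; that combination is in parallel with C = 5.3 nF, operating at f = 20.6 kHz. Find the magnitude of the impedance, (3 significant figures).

ω = 2πf = 129400 rad/s
X_L = ωL = 1160 Ω
X_C = 1/(ωC) = 1460 Ω
Branch 1 (R+jX_L): Z₁ = 100 + j1160 Ω, |Z₁| = 1170 Ω
Branch 2 (−jX_C): Z₂ = −j1460 Ω
Parallel: Z = Z₁Z₂/(Z₁+Z₂), |Z| = 5510 Ω, ∠Z = 66.2°

5510 Ω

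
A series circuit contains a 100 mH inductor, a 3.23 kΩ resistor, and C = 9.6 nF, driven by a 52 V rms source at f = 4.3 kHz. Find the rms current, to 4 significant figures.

ω = 2πf = 27020 rad/s
X_L = ωL = 2702 Ω
X_C = 1/(ωC) = 3855 Ω
Net reactance X = X_L − X_C = -1154 Ω
Z = 3230 − j1154 Ω
|Z| = √(3230² + 1154²) = 3430 Ω
I = V/|Z| = 52/3430 = 15.16 mA

15.16 mA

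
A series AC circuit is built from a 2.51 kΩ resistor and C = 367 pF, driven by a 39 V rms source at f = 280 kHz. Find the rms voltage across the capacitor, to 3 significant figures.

20.5 V

ω = 2πf = 1.759e+06 rad/s
X_C = 1/(ωC) = 1550 Ω
Z = 2510 − j1550 Ω
|Z| = √(2510² + 1550²) = 2950 Ω
I = V/|Z| = 13.2 mA
V_C = I·|Z_C| = 0.0132 × 1550 = 20.5 V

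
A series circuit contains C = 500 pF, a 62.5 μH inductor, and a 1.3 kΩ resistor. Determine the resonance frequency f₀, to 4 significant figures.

900.3 kHz

ω₀ = 1/√(LC) = 1/√(6.25e-05 × 5e-10) = 5.657e+06 rad/s
f₀ = ω₀/(2π) = 900.3 kHz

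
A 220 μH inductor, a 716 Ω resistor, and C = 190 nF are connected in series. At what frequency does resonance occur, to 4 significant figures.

ω₀ = 1/√(LC) = 1/√(0.00022 × 1.9e-07) = 154700 rad/s
f₀ = ω₀/(2π) = 24.62 kHz

24.62 kHz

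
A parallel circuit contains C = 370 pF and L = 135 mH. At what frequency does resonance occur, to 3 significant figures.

22.5 kHz

ω₀ = 1/√(LC) = 1/√(0.135 × 3.7e-10) = 141500 rad/s
f₀ = ω₀/(2π) = 22.5 kHz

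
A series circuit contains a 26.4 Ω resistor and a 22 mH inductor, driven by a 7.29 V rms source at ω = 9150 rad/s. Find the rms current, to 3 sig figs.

X_L = ωL = 201 Ω
Z = 26.4 + j201 Ω
|Z| = √(26.4² + 201²) = 203 Ω
I = V/|Z| = 7.29/203 = 35.9 mA

35.9 mA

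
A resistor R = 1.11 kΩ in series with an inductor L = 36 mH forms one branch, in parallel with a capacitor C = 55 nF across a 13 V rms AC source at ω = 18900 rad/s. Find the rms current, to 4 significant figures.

X_L = ωL = 680.4 Ω
X_C = 1/(ωC) = 962.0 Ω
Branch 1 (R+jX_L): Z₁ = 1110 + j680.4 Ω, |Z₁| = 1302 Ω
Branch 2 (−jX_C): Z₂ = −j962.0 Ω
Parallel: Z = Z₁Z₂/(Z₁+Z₂), |Z| = 1094 Ω, ∠Z = -44.26°
I = V/|Z| = 13/1094 = 11.89 mA

11.89 mA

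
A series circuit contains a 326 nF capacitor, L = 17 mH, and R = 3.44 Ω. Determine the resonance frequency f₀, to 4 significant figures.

2.138 kHz

ω₀ = 1/√(LC) = 1/√(0.017 × 3.26e-07) = 13430 rad/s
f₀ = ω₀/(2π) = 2.138 kHz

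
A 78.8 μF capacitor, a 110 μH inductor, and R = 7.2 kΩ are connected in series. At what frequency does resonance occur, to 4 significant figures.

1.709 kHz

ω₀ = 1/√(LC) = 1/√(0.00011 × 7.88e-05) = 10740 rad/s
f₀ = ω₀/(2π) = 1.709 kHz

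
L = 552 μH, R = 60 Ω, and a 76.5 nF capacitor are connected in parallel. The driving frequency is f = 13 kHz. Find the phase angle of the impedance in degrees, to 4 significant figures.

43.71°

ω = 2πf = 81680 rad/s
X_L = ωL = 45.09 Ω
X_C = 1/(ωC) = 160.0 Ω
Parallel: admittances add. Y = 1/R + 1/(jωL) + jωC
Y = (0.01667 − j0.01593) S
|Y| = 0.02306 S → |Z| = 1/|Y| = 43.37 Ω, ∠Z = −∠Y = 43.71°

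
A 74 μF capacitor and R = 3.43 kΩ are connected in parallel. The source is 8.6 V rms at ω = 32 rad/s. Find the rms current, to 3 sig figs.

X_C = 1/(ωC) = 422 Ω
Parallel: admittances add. Y = 1/R + jωC
Y = (0.000292 + j0.00237) S
|Y| = 0.00239 S → |Z| = 1/|Y| = 419 Ω, ∠Z = −∠Y = -83.0°
I = V/|Z| = 8.6/419 = 20.5 mA

20.5 mA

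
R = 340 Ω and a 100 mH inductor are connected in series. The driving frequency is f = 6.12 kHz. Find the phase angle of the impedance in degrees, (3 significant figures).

ω = 2πf = 38450 rad/s
X_L = ωL = 3850 Ω
Z = 340 + j3850 Ω
|Z| = √(340² + 3850²) = 3860 Ω
∠Z = arctan(3850/340) = 84.9°

84.9°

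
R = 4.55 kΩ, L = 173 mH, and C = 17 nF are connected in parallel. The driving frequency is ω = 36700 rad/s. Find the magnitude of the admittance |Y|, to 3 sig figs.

516 μS

X_L = ωL = 6350 Ω
X_C = 1/(ωC) = 1600 Ω
Parallel: admittances add. Y = 1/R + 1/(jωL) + jωC
Y = (0.000220 + j0.000466) S
|Y| = 0.000516 S → |Z| = 1/|Y| = 1940 Ω, ∠Z = −∠Y = -64.8°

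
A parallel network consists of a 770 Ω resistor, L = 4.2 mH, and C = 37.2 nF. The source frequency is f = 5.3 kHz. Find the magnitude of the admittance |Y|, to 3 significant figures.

ω = 2πf = 33300 rad/s
X_L = ωL = 140 Ω
X_C = 1/(ωC) = 807 Ω
Parallel: admittances add. Y = 1/R + 1/(jωL) + jωC
Y = (0.00130 − j0.00591) S
|Y| = 0.00605 S → |Z| = 1/|Y| = 165 Ω, ∠Z = −∠Y = 77.6°

6.05 mS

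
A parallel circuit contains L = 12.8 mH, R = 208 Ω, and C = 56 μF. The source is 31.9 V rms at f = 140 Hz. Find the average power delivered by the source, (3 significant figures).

4.89 W

ω = 2πf = 879.6 rad/s
X_L = ωL = 11.3 Ω
X_C = 1/(ωC) = 20.3 Ω
Parallel: admittances add. Y = 1/R + 1/(jωL) + jωC
Y = (0.00481 − j0.0396) S
|Y| = 0.0398 S → |Z| = 1/|Y| = 25.1 Ω, ∠Z = −∠Y = 83.1°
I = V/|Z| = 1.27 A
P = VI cos φ = 31.9 × 1.27 × cos(83.1°) = 4.89 W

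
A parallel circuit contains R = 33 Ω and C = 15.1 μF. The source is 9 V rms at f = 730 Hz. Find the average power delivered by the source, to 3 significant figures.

2.45 W

ω = 2πf = 4587 rad/s
X_C = 1/(ωC) = 14.4 Ω
Parallel: admittances add. Y = 1/R + jωC
Y = (0.0303 + j0.0693) S
|Y| = 0.0756 S → |Z| = 1/|Y| = 13.2 Ω, ∠Z = −∠Y = -66.4°
I = V/|Z| = 680 mA
P = VI cos φ = 9 × 0.680 × cos(-66.4°) = 2.45 W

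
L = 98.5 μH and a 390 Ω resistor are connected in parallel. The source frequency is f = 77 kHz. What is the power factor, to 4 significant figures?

0.1213

ω = 2πf = 483800 rad/s
X_L = ωL = 47.65 Ω
Parallel: admittances add. Y = 1/R + 1/(jωL)
Y = (0.002564 − j0.02098) S
|Y| = 0.02114 S → |Z| = 1/|Y| = 47.30 Ω, ∠Z = −∠Y = 83.03°
cos φ = cos(83.03°) = 0.1213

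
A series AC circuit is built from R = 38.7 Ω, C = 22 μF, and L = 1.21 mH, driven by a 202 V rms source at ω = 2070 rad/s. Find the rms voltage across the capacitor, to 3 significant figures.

X_L = ωL = 2.50 Ω
X_C = 1/(ωC) = 22.0 Ω
Net reactance X = X_L − X_C = -19.5 Ω
Z = 38.7 − j19.5 Ω
|Z| = √(38.7² + 19.5²) = 43.3 Ω
I = V/|Z| = 4.66 A
V_C = I·|Z_C| = 4.66 × 22.0 = 102 V

102 V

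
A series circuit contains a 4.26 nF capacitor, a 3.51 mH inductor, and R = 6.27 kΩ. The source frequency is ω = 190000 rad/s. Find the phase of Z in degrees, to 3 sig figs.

X_L = ωL = 667 Ω
X_C = 1/(ωC) = 1240 Ω
Net reactance X = X_L − X_C = -569 Ω
Z = 6270 − j569 Ω
|Z| = √(6270² + 569²) = 6300 Ω
∠Z = arctan(-569/6270) = -5.18°

-5.18°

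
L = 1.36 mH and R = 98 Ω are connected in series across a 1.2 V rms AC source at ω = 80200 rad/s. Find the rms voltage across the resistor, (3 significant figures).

0.802 V

X_L = ωL = 109 Ω
Z = 98.0 + j109 Ω
|Z| = √(98.0² + 109²) = 147 Ω
I = V/|Z| = 8.18 mA
V_R = I·|Z_R| = 0.00818 × 98.0 = 0.802 V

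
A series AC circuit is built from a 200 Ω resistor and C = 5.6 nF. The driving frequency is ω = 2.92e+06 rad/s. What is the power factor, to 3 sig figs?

X_C = 1/(ωC) = 61.2 Ω
Z = 200 − j61.2 Ω
|Z| = √(200² + 61.2²) = 209 Ω
∠Z = arctan(-61.2/200) = -17.0°
cos φ = cos(-17.0°) = 0.956

0.956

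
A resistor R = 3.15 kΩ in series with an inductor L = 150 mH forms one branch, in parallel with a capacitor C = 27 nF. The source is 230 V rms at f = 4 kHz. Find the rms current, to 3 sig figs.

124 mA

ω = 2πf = 25130 rad/s
X_L = ωL = 3770 Ω
X_C = 1/(ωC) = 1470 Ω
Branch 1 (R+jX_L): Z₁ = 3150 + j3770 Ω, |Z₁| = 4910 Ω
Branch 2 (−jX_C): Z₂ = −j1470 Ω
Parallel: Z = Z₁Z₂/(Z₁+Z₂), |Z| = 1860 Ω, ∠Z = -76.0°
I = V/|Z| = 230/1860 = 124 mA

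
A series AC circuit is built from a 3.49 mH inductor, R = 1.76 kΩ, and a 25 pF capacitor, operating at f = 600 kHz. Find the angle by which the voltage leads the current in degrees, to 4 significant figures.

55.35°

ω = 2πf = 3.77e+06 rad/s
X_L = ωL = 13160 Ω
X_C = 1/(ωC) = 10610 Ω
Net reactance X = X_L − X_C = 2547 Ω
Z = 1760 + j2547 Ω
|Z| = √(1760² + 2547²) = 3096 Ω
∠Z = arctan(2547/1760) = 55.35°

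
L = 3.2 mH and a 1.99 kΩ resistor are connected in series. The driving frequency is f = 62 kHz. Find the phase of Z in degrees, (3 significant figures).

ω = 2πf = 389600 rad/s
X_L = ωL = 1250 Ω
Z = 1990 + j1250 Ω
|Z| = √(1990² + 1250²) = 2350 Ω
∠Z = arctan(1250/1990) = 32.1°

32.1°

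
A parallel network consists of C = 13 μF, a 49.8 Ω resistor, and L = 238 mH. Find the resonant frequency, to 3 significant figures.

ω₀ = 1/√(LC) = 1/√(0.238 × 1.3e-05) = 568.5 rad/s
f₀ = ω₀/(2π) = 90.5 Hz

90.5 Hz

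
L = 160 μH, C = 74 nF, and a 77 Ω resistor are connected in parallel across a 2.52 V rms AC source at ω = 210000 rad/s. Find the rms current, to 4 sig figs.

X_L = ωL = 33.60 Ω
X_C = 1/(ωC) = 64.35 Ω
Parallel: admittances add. Y = 1/R + 1/(jωL) + jωC
Y = (0.01299 − j0.01422) S
|Y| = 0.01926 S → |Z| = 1/|Y| = 51.92 Ω, ∠Z = −∠Y = 47.60°
I = V/|Z| = 2.52/51.92 = 48.53 mA

48.53 mA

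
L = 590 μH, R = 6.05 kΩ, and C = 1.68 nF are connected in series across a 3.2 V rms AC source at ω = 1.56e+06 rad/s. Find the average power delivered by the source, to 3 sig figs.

1.68 mW

X_L = ωL = 920 Ω
X_C = 1/(ωC) = 382 Ω
Net reactance X = X_L − X_C = 539 Ω
Z = 6050 + j539 Ω
|Z| = √(6050² + 539²) = 6070 Ω
∠Z = arctan(539/6050) = 5.09°
I = V/|Z| = 527 μA
P = VI cos φ = 3.2 × 0.000527 × cos(5.09°) = 1.68 mW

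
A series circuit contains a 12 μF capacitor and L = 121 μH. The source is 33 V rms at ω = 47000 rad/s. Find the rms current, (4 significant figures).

8.431 A

X_L = ωL = 5.687 Ω
X_C = 1/(ωC) = 1.773 Ω
Net reactance X = X_L − X_C = 3.914 Ω
Z = j3.914 Ω
|Z| = √(0² + 3.914²) = 3.914 Ω
I = V/|Z| = 33/3.914 = 8.431 A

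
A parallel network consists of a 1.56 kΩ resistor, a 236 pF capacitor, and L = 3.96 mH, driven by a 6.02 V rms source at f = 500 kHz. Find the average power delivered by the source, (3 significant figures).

23.2 mW

ω = 2πf = 3.142e+06 rad/s
X_L = ωL = 12400 Ω
X_C = 1/(ωC) = 1350 Ω
Parallel: admittances add. Y = 1/R + 1/(jωL) + jωC
Y = (0.000641 + j0.000661) S
|Y| = 0.000921 S → |Z| = 1/|Y| = 1090 Ω, ∠Z = −∠Y = -45.9°
I = V/|Z| = 5.54 mA
P = VI cos φ = 6.02 × 0.00554 × cos(-45.9°) = 23.2 mW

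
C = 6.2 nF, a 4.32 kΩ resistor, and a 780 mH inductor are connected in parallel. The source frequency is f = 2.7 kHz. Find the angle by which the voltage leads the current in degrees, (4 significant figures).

ω = 2πf = 16960 rad/s
X_L = ωL = 13230 Ω
X_C = 1/(ωC) = 9507 Ω
Parallel: admittances add. Y = 1/R + 1/(jωL) + jωC
Y = (0.0002315 + j2.961e-05) S
|Y| = 0.0002334 S → |Z| = 1/|Y| = 4285 Ω, ∠Z = −∠Y = -7.289°

-7.289°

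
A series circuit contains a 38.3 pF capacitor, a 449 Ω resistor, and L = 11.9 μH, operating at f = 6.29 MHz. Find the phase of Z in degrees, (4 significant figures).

ω = 2πf = 3.952e+07 rad/s
X_L = ωL = 470.3 Ω
X_C = 1/(ωC) = 660.6 Ω
Net reactance X = X_L − X_C = -190.3 Ω
Z = 449.0 − j190.3 Ω
|Z| = √(449.0² + 190.3²) = 487.7 Ω
∠Z = arctan(-190.3/449.0) = -22.97°

-22.97°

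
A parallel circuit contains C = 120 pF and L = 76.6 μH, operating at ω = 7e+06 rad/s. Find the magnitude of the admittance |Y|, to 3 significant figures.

X_L = ωL = 536 Ω
X_C = 1/(ωC) = 1190 Ω
Parallel: admittances add. Y = 1/(jωL) + jωC
Y = (0 − j0.00102) S
|Y| = 0.00102 S → |Z| = 1/|Y| = 976 Ω, ∠Z = −∠Y = 90.0°

1.02 mS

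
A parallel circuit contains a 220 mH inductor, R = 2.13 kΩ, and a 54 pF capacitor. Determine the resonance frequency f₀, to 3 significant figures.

46.2 kHz

ω₀ = 1/√(LC) = 1/√(0.22 × 5.4e-11) = 290100 rad/s
f₀ = ω₀/(2π) = 46.2 kHz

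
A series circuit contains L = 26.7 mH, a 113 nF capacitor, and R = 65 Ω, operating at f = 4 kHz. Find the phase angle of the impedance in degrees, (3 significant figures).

78.5°

ω = 2πf = 25130 rad/s
X_L = ωL = 671 Ω
X_C = 1/(ωC) = 352 Ω
Net reactance X = X_L − X_C = 319 Ω
Z = 65.0 + j319 Ω
|Z| = √(65.0² + 319²) = 325 Ω
∠Z = arctan(319/65.0) = 78.5°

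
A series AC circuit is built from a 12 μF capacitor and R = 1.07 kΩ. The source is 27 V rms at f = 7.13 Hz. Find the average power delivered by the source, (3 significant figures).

ω = 2πf = 44.80 rad/s
X_C = 1/(ωC) = 1860 Ω
Z = 1070 − j1860 Ω
|Z| = √(1070² + 1860²) = 2150 Ω
∠Z = arctan(-1860/1070) = -60.1°
I = V/|Z| = 12.6 mA
P = VI cos φ = 27 × 0.0126 × cos(-60.1°) = 169 mW

169 mW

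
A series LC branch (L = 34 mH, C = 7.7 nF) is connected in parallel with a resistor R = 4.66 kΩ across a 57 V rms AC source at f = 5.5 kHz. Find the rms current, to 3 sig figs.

25.2 mA

ω = 2πf = 34560 rad/s
X_L = ωL = 1170 Ω
X_C = 1/(ωC) = 3760 Ω
Branch 1: Z₁ = R = 4660 Ω
Branch 2 (series LC): Z₂ = j(X_L − X_C) = −j2580 Ω
Parallel: Z = Z₁Z₂/(Z₁+Z₂), |Z| = 2260 Ω, ∠Z = -61.0°
I = V/|Z| = 57/2260 = 25.2 mA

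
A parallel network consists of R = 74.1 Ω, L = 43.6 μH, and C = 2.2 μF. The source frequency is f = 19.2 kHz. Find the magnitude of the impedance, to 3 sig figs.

ω = 2πf = 120600 rad/s
X_L = ωL = 5.26 Ω
X_C = 1/(ωC) = 3.77 Ω
Parallel: admittances add. Y = 1/R + 1/(jωL) + jωC
Y = (0.0135 + j0.0753) S
|Y| = 0.0765 S → |Z| = 1/|Y| = 13.1 Ω, ∠Z = −∠Y = -79.8°

13.1 Ω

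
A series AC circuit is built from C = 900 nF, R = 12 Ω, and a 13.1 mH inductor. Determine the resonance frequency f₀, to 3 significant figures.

ω₀ = 1/√(LC) = 1/√(0.0131 × 9e-07) = 9210 rad/s
f₀ = ω₀/(2π) = 1.47 kHz

1.47 kHz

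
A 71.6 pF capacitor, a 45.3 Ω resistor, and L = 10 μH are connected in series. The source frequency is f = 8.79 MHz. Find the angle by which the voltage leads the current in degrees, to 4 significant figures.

81.40°

ω = 2πf = 5.523e+07 rad/s
X_L = ωL = 552.3 Ω
X_C = 1/(ωC) = 252.9 Ω
Net reactance X = X_L − X_C = 299.4 Ω
Z = 45.30 + j299.4 Ω
|Z| = √(45.30² + 299.4²) = 302.8 Ω
∠Z = arctan(299.4/45.30) = 81.40°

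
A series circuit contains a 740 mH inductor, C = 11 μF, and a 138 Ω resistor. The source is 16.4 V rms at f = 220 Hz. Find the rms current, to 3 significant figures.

ω = 2πf = 1382 rad/s
X_L = ωL = 1020 Ω
X_C = 1/(ωC) = 65.8 Ω
Net reactance X = X_L − X_C = 957 Ω
Z = 138 + j957 Ω
|Z| = √(138² + 957²) = 967 Ω
I = V/|Z| = 16.4/967 = 17.0 mA

17.0 mA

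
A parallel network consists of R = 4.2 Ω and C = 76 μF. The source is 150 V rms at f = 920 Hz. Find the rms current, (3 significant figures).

75.0 A

ω = 2πf = 5781 rad/s
X_C = 1/(ωC) = 2.28 Ω
Parallel: admittances add. Y = 1/R + jωC
Y = (0.238 + j0.439) S
|Y| = 0.500 S → |Z| = 1/|Y| = 2.00 Ω, ∠Z = −∠Y = -61.5°
I = V/|Z| = 150/2.00 = 75.0 A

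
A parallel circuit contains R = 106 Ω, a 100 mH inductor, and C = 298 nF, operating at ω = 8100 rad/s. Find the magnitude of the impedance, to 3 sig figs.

X_L = ωL = 810 Ω
X_C = 1/(ωC) = 414 Ω
Parallel: admittances add. Y = 1/R + 1/(jωL) + jωC
Y = (0.00943 + j0.00118) S
|Y| = 0.00951 S → |Z| = 1/|Y| = 105 Ω, ∠Z = −∠Y = -7.12°

105 Ω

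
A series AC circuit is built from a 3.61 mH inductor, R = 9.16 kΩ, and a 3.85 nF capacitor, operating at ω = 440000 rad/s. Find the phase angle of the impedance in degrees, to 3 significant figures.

X_L = ωL = 1590 Ω
X_C = 1/(ωC) = 590 Ω
Net reactance X = X_L − X_C = 998 Ω
Z = 9160 + j998 Ω
|Z| = √(9160² + 998²) = 9210 Ω
∠Z = arctan(998/9160) = 6.22°

6.22°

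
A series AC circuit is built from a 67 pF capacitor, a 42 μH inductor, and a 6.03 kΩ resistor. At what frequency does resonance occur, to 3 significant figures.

ω₀ = 1/√(LC) = 1/√(4.2e-05 × 6.7e-11) = 1.885e+07 rad/s
f₀ = ω₀/(2π) = 3.00 MHz

3.00 MHz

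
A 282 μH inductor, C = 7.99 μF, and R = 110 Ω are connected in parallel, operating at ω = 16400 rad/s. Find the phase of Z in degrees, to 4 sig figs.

X_L = ωL = 4.625 Ω
X_C = 1/(ωC) = 7.631 Ω
Parallel: admittances add. Y = 1/R + 1/(jωL) + jωC
Y = (0.009091 − j0.08519) S
|Y| = 0.08567 S → |Z| = 1/|Y| = 11.67 Ω, ∠Z = −∠Y = 83.91°

83.91°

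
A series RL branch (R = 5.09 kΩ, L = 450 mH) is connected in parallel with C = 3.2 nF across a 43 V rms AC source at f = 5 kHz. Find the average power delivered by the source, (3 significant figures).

41.7 mW

ω = 2πf = 31420 rad/s
X_L = ωL = 14100 Ω
X_C = 1/(ωC) = 9950 Ω
Branch 1 (R+jX_L): Z₁ = 5090 + j14100 Ω, |Z₁| = 15000 Ω
Branch 2 (−jX_C): Z₂ = −j9950 Ω
Parallel: Z = Z₁Z₂/(Z₁+Z₂), |Z| = 22700 Ω, ∠Z = -59.3°
I = V/|Z| = 1.90 mA
P = VI cos φ = 43 × 0.00190 × cos(-59.3°) = 41.7 mW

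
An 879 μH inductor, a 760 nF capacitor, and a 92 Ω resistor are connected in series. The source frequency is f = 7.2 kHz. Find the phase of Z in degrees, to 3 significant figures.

ω = 2πf = 45240 rad/s
X_L = ωL = 39.8 Ω
X_C = 1/(ωC) = 29.1 Ω
Net reactance X = X_L − X_C = 10.7 Ω
Z = 92.0 + j10.7 Ω
|Z| = √(92.0² + 10.7²) = 92.6 Ω
∠Z = arctan(10.7/92.0) = 6.62°

6.62°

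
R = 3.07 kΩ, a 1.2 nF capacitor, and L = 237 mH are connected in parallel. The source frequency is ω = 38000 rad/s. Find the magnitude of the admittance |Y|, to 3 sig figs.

332 μS

X_L = ωL = 9010 Ω
X_C = 1/(ωC) = 21900 Ω
Parallel: admittances add. Y = 1/R + 1/(jωL) + jωC
Y = (0.000326 − j6.54e-05) S
|Y| = 0.000332 S → |Z| = 1/|Y| = 3010 Ω, ∠Z = −∠Y = 11.4°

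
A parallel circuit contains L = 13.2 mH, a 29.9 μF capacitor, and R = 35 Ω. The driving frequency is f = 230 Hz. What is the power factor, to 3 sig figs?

ω = 2πf = 1445 rad/s
X_L = ωL = 19.1 Ω
X_C = 1/(ωC) = 23.1 Ω
Parallel: admittances add. Y = 1/R + 1/(jωL) + jωC
Y = (0.0286 − j0.00921) S
|Y| = 0.0300 S → |Z| = 1/|Y| = 33.3 Ω, ∠Z = −∠Y = 17.9°
cos φ = cos(17.9°) = 0.952

0.952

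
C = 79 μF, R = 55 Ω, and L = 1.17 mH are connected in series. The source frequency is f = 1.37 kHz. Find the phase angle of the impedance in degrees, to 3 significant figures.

8.89°

ω = 2πf = 8608 rad/s
X_L = ωL = 10.1 Ω
X_C = 1/(ωC) = 1.47 Ω
Net reactance X = X_L − X_C = 8.60 Ω
Z = 55.0 + j8.60 Ω
|Z| = √(55.0² + 8.60²) = 55.7 Ω
∠Z = arctan(8.60/55.0) = 8.89°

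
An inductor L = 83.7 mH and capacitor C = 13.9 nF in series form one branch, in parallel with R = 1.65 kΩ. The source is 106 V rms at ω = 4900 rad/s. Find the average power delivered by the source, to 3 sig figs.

6.81 W

X_L = ωL = 410 Ω
X_C = 1/(ωC) = 14700 Ω
Branch 1: Z₁ = R = 1650 Ω
Branch 2 (series LC): Z₂ = j(X_L − X_C) = −j14300 Ω
Parallel: Z = Z₁Z₂/(Z₁+Z₂), |Z| = 1640 Ω, ∠Z = -6.59°
I = V/|Z| = 64.7 mA
P = VI cos φ = 106 × 0.0647 × cos(-6.59°) = 6.81 W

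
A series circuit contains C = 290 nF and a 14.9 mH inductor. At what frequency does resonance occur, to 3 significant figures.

ω₀ = 1/√(LC) = 1/√(0.0149 × 2.9e-07) = 15210 rad/s
f₀ = ω₀/(2π) = 2.42 kHz

2.42 kHz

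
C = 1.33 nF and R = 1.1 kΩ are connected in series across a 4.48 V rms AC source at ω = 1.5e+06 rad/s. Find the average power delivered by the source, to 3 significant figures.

15.1 mW

X_C = 1/(ωC) = 501 Ω
Z = 1100 − j501 Ω
|Z| = √(1100² + 501²) = 1210 Ω
∠Z = arctan(-501/1100) = -24.5°
I = V/|Z| = 3.71 mA
P = VI cos φ = 4.48 × 0.00371 × cos(-24.5°) = 15.1 mW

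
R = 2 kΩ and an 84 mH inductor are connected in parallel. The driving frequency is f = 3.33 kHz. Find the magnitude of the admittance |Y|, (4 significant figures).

757.5 μS

ω = 2πf = 20920 rad/s
X_L = ωL = 1758 Ω
Parallel: admittances add. Y = 1/R + 1/(jωL)
Y = (0.0005000 − j0.0005690) S
|Y| = 0.0007575 S → |Z| = 1/|Y| = 1320 Ω, ∠Z = −∠Y = 48.69°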